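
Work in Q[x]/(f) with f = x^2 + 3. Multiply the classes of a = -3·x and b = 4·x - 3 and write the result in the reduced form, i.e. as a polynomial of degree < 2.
a · b ≡ 9·x + 36 (mod f(x))

First multiply in Q[x] without reducing: a · b = -12·x^2 + 9·x. Now divide by f(x) = x^2 + 3, eliminating the leading term at each step:
  leading term -12·x^2: subtract (-12)·f(x) = -12·x^2 - 36, leaving 9·x + 36
The degree is now < 2, so this is the remainder. Hence a · b ≡ 9·x + 36 in Q[x]/(f).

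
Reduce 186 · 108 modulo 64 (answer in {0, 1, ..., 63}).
Reduce the factors first: 186 ≡ 58, 108 ≡ 44 (mod 64), so 186 · 108 ≡ 58 · 44 (mod 64). 58 · 44 = 2552. Dividing by 64: 2552 = 39·64 + 56. So (186 · 108) mod 64 = 56.

Final answer: 56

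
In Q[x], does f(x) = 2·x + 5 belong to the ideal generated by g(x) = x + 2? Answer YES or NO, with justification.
In Q[x] the ideal (g) consists of all multiples of g, so f ∈ (g) iff g | f, i.e. iff the remainder of f on division by g is 0. Divide f by g (g is monic, so eliminate the leading term of the running remainder at each step):
  leading term 2·x: subtract (2)·g(x) = 2·x + 4, leaving 1
The remainder r(x) = 1 ≠ 0 (and deg r < deg g), so g ∤ f, i.e. f ∉ (g).

Final answer: NO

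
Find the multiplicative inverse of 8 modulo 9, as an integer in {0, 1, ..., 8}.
8^(−1) ≡ 8 (mod 9)

Apply the extended Euclidean algorithm to (9, 8), tracking rows (r, s, t) with s·9 + t·8 = r. Each division r_prev = q·r_cur + r_new produces the new row as (previous row) − q·(current row):
  row A: (9, 1, 0)   [1·9 + 0·8 = 9]
  row B: (8, 0, 1)   [0·9 + 1·8 = 8]
  9 = 1·8 + 1   → row C = row A − 1·row B = (1, 1, −1)   [check: 1·9 − 1·8 = 1]
  8 = 8·1 + 0   → remainder 0, stop. gcd = 1 (last nonzero row C).
The gcd is 1, so 8 is invertible mod 9. The last nonzero row gives 1·9 − 1·8 = 1, so t = −1. So 8^(−1) ≡ −1 ≡ 8 (mod 9). Verify: 8 · 8 = 64 ≡ 1 (mod 9). ✓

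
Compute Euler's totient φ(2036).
φ is multiplicative, with φ(p^e) = p^e − p^(e−1). Factorise 2036 = 2^2 · 509. Then
  φ(2036) = (2^2 − 2^1) · (509 − 1) = 2 · 508 = 1016.

Final answer: φ(2036) = 1016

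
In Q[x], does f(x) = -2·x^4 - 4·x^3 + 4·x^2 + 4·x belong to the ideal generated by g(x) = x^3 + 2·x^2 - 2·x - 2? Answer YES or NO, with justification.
YES

In Q[x] the ideal (g) consists of all multiples of g, so f ∈ (g) iff g | f, i.e. iff the remainder of f on division by g is 0. Divide f by g (g is monic, so eliminate the leading term of the running remainder at each step):
  leading term -2·x^4: subtract (-2·x)·g(x) = -2·x^4 - 4·x^3 + 4·x^2 + 4·x, leaving 0
The remainder is 0, so f(x) = g(x) · h(x) with h(x) = -2·x. Hence g | f, i.e. f ∈ (g).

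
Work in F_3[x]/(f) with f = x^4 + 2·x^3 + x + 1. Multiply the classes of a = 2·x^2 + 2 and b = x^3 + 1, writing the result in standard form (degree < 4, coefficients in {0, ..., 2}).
Multiply as integer polynomials: a · b = 2·x^5 + 2·x^3 + 2·x^2 + 2. Reducing coefficients mod 3: a · b ≡ 2·x^5 + 2·x^3 + 2·x^2 + 2. Now divide by f(x) = x^4 + 2·x^3 + x + 1 in F_3[x], eliminating the leading term at each step:
  leading term 2·x^5: subtract (2·x)·f(x) = 2·x^5 + x^4 + 2·x^2 + 2·x, leaving 2·x^4 + 2·x^3 + x + 2 (coefficients mod 3)
  leading term 2·x^4: subtract (2)·f(x) = 2·x^4 + x^3 + 2·x + 2, leaving x^3 + 2·x (coefficients mod 3)
The degree is now < 4, so this is the remainder. Hence a · b ≡ x^3 + 2·x in F_3[x]/(f).

Final answer: a · b ≡ x^3 + 2·x (mod f(x))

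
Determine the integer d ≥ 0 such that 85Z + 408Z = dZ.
In the PID Z, (a, b) is generated by gcd(a, b). Compute gcd(408, 85) with the extended Euclidean algorithm, tracking rows (r, s, t) with s·408 + t·85 = r:
  row A: (408, 1, 0)   [1·408 + 0·85 = 408]
  row B: (85, 0, 1)   [0·408 + 1·85 = 85]
  408 = 4·85 + 68   → row C = row A − 4·row B = (68, 1, −4)   [check: 1·408 − 4·85 = 68]
  85 = 1·68 + 17   → row D = row B − 1·row C = (17, −1, 5)   [check: −1·408 + 5·85 = 17]
  68 = 4·17 + 0   → remainder 0, stop. gcd = 17 (last nonzero row D).
So gcd(85, 408) = 17, with Bézout identity −1·408 + 5·85 = 17. Containment (⊇): the Bézout identity exhibits 17 as an element of (85, 408), giving (17) ⊆ (85, 408). Containment (⊆): since 17 | 85 and 17 | 408 (85 = 17·5, 408 = 17·24), every Z-linear combination of 85 and 408 is divisible by 17, so (85, 408) ⊆ (17). Therefore (85, 408) = (17), d = 17.

Final answer: (85, 408) = (17); d = 17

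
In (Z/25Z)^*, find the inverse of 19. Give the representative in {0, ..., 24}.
Apply the extended Euclidean algorithm to (25, 19), tracking rows (r, s, t) with s·25 + t·19 = r. Each division r_prev = q·r_cur + r_new produces the new row as (previous row) − q·(current row):
  row A: (25, 1, 0)   [1·25 + 0·19 = 25]
  row B: (19, 0, 1)   [0·25 + 1·19 = 19]
  25 = 1·19 + 6   → row C = row A − 1·row B = (6, 1, −1)   [check: 1·25 − 1·19 = 6]
  19 = 3·6 + 1   → row D = row B − 3·row C = (1, −3, 4)   [check: −3·25 + 4·19 = 1]
  6 = 6·1 + 0   → remainder 0, stop. gcd = 1 (last nonzero row D).
The gcd is 1, so 19 is invertible mod 25. The last nonzero row gives −3·25 + 4·19 = 1, so t = 4. So 19^(−1) ≡ 4 (mod 25). Verify: 19 · 4 = 76 ≡ 1 (mod 25). ✓

Final answer: 19^(−1) ≡ 4 (mod 25)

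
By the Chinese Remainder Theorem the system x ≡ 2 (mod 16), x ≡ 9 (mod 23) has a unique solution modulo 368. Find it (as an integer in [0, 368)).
x ≡ 354 (mod 368); the representative in [0, 368) is 354

The moduli 16, 23 are pairwise coprime, so by the CRT there is a unique solution mod 16·23 = 368.
Solve by successive substitution. Start with x ≡ 2 (mod 16).
  Combine with x ≡ 9 (mod 23): write x = 2 + 16·t and require 2 + 16·t ≡ 9 (mod 23), i.e. 16·t ≡ 9 − 2 ≡ 7 (mod 23). Since 16^(−1) ≡ 13 (mod 23), t ≡ 13·7 ≡ 22 (mod 23). So x ≡ 2 + 16·22 = 354 (mod 368).
Unique solution in [0, 368): x = 354.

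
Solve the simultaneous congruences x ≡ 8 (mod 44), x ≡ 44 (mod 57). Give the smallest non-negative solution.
The moduli 44, 57 are pairwise coprime, so by the CRT there is a unique solution mod 44·57 = 2508.
Solve by successive substitution. Start with x ≡ 8 (mod 44).
  Combine with x ≡ 44 (mod 57): write x = 8 + 44·t and require 8 + 44·t ≡ 44 (mod 57), i.e. 44·t ≡ 44 − 8 ≡ 36 (mod 57). Since 44^(−1) ≡ 35 (mod 57), t ≡ 35·36 ≡ 6 (mod 57). So x ≡ 8 + 44·6 = 272 (mod 2508).
Unique solution in [0, 2508): x = 272.

Final answer: x ≡ 272 (mod 2508); the representative in [0, 2508) is 272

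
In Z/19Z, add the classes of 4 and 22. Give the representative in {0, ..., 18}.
7

Reduce the summands first: 22 ≡ 3 (mod 19), so 4 + 22 ≡ 4 + 3 (mod 19). 4 + 3 = 7; 7 = 0·19 + 7, so (4 + 22) mod 19 = 7.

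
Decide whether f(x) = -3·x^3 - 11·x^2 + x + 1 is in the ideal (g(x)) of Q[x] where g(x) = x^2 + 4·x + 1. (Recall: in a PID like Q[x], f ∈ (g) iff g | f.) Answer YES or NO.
YES

In Q[x] the ideal (g) consists of all multiples of g, so f ∈ (g) iff g | f, i.e. iff the remainder of f on division by g is 0. Divide f by g (g is monic, so eliminate the leading term of the running remainder at each step):
  leading term -3·x^3: subtract (-3·x)·g(x) = -3·x^3 - 12·x^2 - 3·x, leaving x^2 + 4·x + 1
  leading term x^2: subtract (1)·g(x) = x^2 + 4·x + 1, leaving 0
The remainder is 0, so f(x) = g(x) · h(x) with h(x) = 1 - 3·x. Hence g | f, i.e. f ∈ (g).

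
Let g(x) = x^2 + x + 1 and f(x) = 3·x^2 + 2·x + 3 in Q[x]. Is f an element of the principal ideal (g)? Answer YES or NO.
NO

In Q[x] the ideal (g) consists of all multiples of g, so f ∈ (g) iff g | f, i.e. iff the remainder of f on division by g is 0. Divide f by g (g is monic, so eliminate the leading term of the running remainder at each step):
  leading term 3·x^2: subtract (3)·g(x) = 3·x^2 + 3·x + 3, leaving -x
The remainder r(x) = -x ≠ 0 (and deg r < deg g), so g ∤ f, i.e. f ∉ (g).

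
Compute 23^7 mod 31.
Use repeated squaring. Binary(7) = 111. Walk through the bits of the exponent 7 left-to-right: at each bit after the leading one, square the running value, then multiply by 23 if the bit is 1 (always reducing mod 31):
  bit 1 = 1 (leading): start with 23.
  bit 2 = 1: square 23^2 = 529 ≡ 2; bit is 1, so multiply 2·23 = 46 ≡ 15 (mod 31).
  bit 3 = 1: square 15^2 = 225 ≡ 8; bit is 1, so multiply 8·23 = 184 ≡ 29 (mod 31).
Final value: 23^7 ≡ 29 (mod 31).

Final answer: 29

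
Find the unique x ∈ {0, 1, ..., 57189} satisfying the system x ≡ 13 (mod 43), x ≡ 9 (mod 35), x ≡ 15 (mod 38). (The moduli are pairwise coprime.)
The moduli 43, 35, 38 are pairwise coprime, so by the CRT there is a unique solution mod 43·35·38 = 57190.
Solve by successive substitution. Start with x ≡ 13 (mod 43).
  Combine with x ≡ 9 (mod 35): write x = 13 + 43·t and require 13 + 43·t ≡ 9 (mod 35), i.e. 43·t ≡ 9 − 13 ≡ 31 (mod 35). Since 43^(−1) ≡ 22 (mod 35) (43 ≡ 8 (mod 35)), t ≡ 22·31 ≡ 17 (mod 35). So x ≡ 13 + 43·17 = 744 (mod 1505).
  Combine with x ≡ 15 (mod 38): write x = 744 + 1505·t and require 744 + 1505·t ≡ 15 (mod 38), i.e. 1505·t ≡ 15 − 744 ≡ 31 (mod 38). Since 1505^(−1) ≡ 5 (mod 38) (1505 ≡ 23 (mod 38)), t ≡ 5·31 ≡ 3 (mod 38). So x ≡ 744 + 1505·3 = 5259 (mod 57190).
Unique solution in [0, 57190): x = 5259.

Final answer: x ≡ 5259 (mod 57190); the representative in [0, 57190) is 5259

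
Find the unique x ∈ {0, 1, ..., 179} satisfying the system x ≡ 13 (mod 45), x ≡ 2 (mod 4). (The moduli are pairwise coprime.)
The moduli 45, 4 are pairwise coprime, so by the CRT there is a unique solution mod 45·4 = 180.
Solve by successive substitution. Start with x ≡ 13 (mod 45).
  Combine with x ≡ 2 (mod 4): write x = 13 + 45·t and require 13 + 45·t ≡ 2 (mod 4), i.e. 45·t ≡ 2 − 13 ≡ 1 (mod 4). Since 45^(−1) ≡ 1 (mod 4) (45 ≡ 1 (mod 4)), t ≡ 1·1 ≡ 1 (mod 4). So x ≡ 13 + 45·1 = 58 (mod 180).
Unique solution in [0, 180): x = 58.

Final answer: x ≡ 58 (mod 180); the representative in [0, 180) is 58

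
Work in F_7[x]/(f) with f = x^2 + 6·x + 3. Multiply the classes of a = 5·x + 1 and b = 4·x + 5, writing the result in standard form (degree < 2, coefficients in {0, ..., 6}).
a · b ≡ 1 (mod f(x))

Multiply as integer polynomials: a · b = 20·x^2 + 29·x + 5. Reducing coefficients mod 7: a · b ≡ 6·x^2 + x + 5. Now divide by f(x) = x^2 + 6·x + 3 in F_7[x], eliminating the leading term at each step:
  leading term 6·x^2: subtract (6)·f(x) = 6·x^2 + x + 4, leaving 1 (coefficients mod 7)
The degree is now < 2, so this is the remainder. Hence a · b ≡ 1 in F_7[x]/(f).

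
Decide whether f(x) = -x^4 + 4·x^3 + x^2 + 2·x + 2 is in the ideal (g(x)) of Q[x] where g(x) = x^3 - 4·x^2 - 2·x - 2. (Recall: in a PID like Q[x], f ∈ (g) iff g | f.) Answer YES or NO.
NO

In Q[x] the ideal (g) consists of all multiples of g, so f ∈ (g) iff g | f, i.e. iff the remainder of f on division by g is 0. Divide f by g (g is monic, so eliminate the leading term of the running remainder at each step):
  leading term -x^4: subtract (-x)·g(x) = -x^4 + 4·x^3 + 2·x^2 + 2·x, leaving 2 - x^2
The remainder r(x) = 2 - x^2 ≠ 0 (and deg r < deg g), so g ∤ f, i.e. f ∉ (g).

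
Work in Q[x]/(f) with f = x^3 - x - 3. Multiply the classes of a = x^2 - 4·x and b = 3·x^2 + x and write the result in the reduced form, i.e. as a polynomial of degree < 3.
a · b ≡ -x^2 - 2·x - 33 (mod f(x))

First multiply in Q[x] without reducing: a · b = 3·x^4 - 11·x^3 - 4·x^2. Now divide by f(x) = x^3 - x - 3, eliminating the leading term at each step:
  leading term 3·x^4: subtract (3·x)·f(x) = 3·x^4 - 3·x^2 - 9·x, leaving -11·x^3 - x^2 + 9·x
  leading term -11·x^3: subtract (-11)·f(x) = -11·x^3 + 11·x + 33, leaving -x^2 - 2·x - 33
The degree is now < 3, so this is the remainder. Hence a · b ≡ -x^2 - 2·x - 33 in Q[x]/(f).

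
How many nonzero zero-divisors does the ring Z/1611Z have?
In Z/1611Z each nonzero element is either a unit (gcd with 1611 is 1) or a zero-divisor (gcd > 1). The number of units is φ(1611): factorise 1611 = 3^2 · 179, so φ(1611) = (3^2 − 3^1) · (179 − 1) = 6 · 178 = 1068. The nonzero elements number 1611 − 1 = 1610. Hence the nonzero zero-divisors number 1610 − 1068 = 542.

Final answer: Z/1611Z has 542 nonzero zero-divisors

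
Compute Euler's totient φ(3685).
φ(3685) = 2640

φ is multiplicative, with φ(p^e) = p^e − p^(e−1). Factorise 3685 = 5 · 11 · 67. Then
  φ(3685) = (5 − 1) · (11 − 1) · (67 − 1) = 4 · 10 · 66 = 2640.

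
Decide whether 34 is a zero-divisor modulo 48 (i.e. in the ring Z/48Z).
YES

gcd(34, 48) = 2 > 1, so 34 is not a unit in Z/48Z. In Z/nZ every nonzero non-unit is a zero-divisor: explicitly, take b = 48/gcd = 24 ≠ 0 (mod 48); then 34·24 = 816 = 17·48, i.e. 34·24 ≡ 0 (mod 48). So 34 is a zero-divisor.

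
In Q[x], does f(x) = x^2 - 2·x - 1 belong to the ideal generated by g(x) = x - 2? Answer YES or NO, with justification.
In Q[x] the ideal (g) consists of all multiples of g, so f ∈ (g) iff g | f, i.e. iff the remainder of f on division by g is 0. Divide f by g (g is monic, so eliminate the leading term of the running remainder at each step):
  leading term x^2: subtract (x)·g(x) = x^2 - 2·x, leaving -1
The remainder r(x) = -1 ≠ 0 (and deg r < deg g), so g ∤ f, i.e. f ∉ (g).

Final answer: NO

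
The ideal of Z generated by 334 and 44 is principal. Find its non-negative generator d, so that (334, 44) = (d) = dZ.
(334, 44) = (2); d = 2

In the PID Z, (a, b) is generated by gcd(a, b). Compute gcd(334, 44) with the extended Euclidean algorithm, tracking rows (r, s, t) with s·334 + t·44 = r:
  row A: (334, 1, 0)   [1·334 + 0·44 = 334]
  row B: (44, 0, 1)   [0·334 + 1·44 = 44]
  334 = 7·44 + 26   → row C = row A − 7·row B = (26, 1, −7)   [check: 1·334 − 7·44 = 26]
  44 = 1·26 + 18   → row D = row B − 1·row C = (18, −1, 8)   [check: −1·334 + 8·44 = 18]
  26 = 1·18 + 8   → row E = row C − 1·row D = (8, 2, −15)   [check: 2·334 − 15·44 = 8]
  18 = 2·8 + 2   → row F = row D − 2·row E = (2, −5, 38)   [check: −5·334 + 38·44 = 2]
  8 = 4·2 + 0   → remainder 0, stop. gcd = 2 (last nonzero row F).
So gcd(334, 44) = 2, with Bézout identity −5·334 + 38·44 = 2. Containment (⊇): the Bézout identity exhibits 2 as an element of (334, 44), giving (2) ⊆ (334, 44). Containment (⊆): since 2 | 334 and 2 | 44 (334 = 2·167, 44 = 2·22), every Z-linear combination of 334 and 44 is divisible by 2, so (334, 44) ⊆ (2). Therefore (334, 44) = (2), d = 2.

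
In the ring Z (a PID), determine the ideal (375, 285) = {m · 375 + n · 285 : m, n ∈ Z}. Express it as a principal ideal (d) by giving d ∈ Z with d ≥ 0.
(375, 285) = (15); d = 15

In the PID Z, (a, b) is generated by gcd(a, b). Compute gcd(375, 285) with the extended Euclidean algorithm, tracking rows (r, s, t) with s·375 + t·285 = r:
  row A: (375, 1, 0)   [1·375 + 0·285 = 375]
  row B: (285, 0, 1)   [0·375 + 1·285 = 285]
  375 = 1·285 + 90   → row C = row A − 1·row B = (90, 1, −1)   [check: 1·375 − 1·285 = 90]
  285 = 3·90 + 15   → row D = row B − 3·row C = (15, −3, 4)   [check: −3·375 + 4·285 = 15]
  90 = 6·15 + 0   → remainder 0, stop. gcd = 15 (last nonzero row D).
So gcd(375, 285) = 15, with Bézout identity −3·375 + 4·285 = 15. Containment (⊇): the Bézout identity exhibits 15 as an element of (375, 285), giving (15) ⊆ (375, 285). Containment (⊆): since 15 | 375 and 15 | 285 (375 = 15·25, 285 = 15·19), every Z-linear combination of 375 and 285 is divisible by 15, so (375, 285) ⊆ (15). Therefore (375, 285) = (15), d = 15.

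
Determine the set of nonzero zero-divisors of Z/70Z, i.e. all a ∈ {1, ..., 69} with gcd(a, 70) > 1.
nonzero zero-divisors of Z/70Z = {2, 4, 5, 6, 7, 8, 10, 12, 14, 15, 16, 18, 20, 21, 22, 24, 25, 26, 28, 30, 32, 34, 35, 36, 38, 40, 42, 44, 45, 46, 48, 49, 50, 52, 54, 55, 56, 58, 60, 62, 63, 64, 65, 66, 68}

An element a ∈ Z/70Z (with a ≠ 0) is a zero-divisor iff gcd(a, 70) > 1 (because a is a unit precisely when gcd(a, n) = 1, and in Z/nZ every nonzero, non-unit element is a zero-divisor). Scan a = 1, ..., 69 and keep those with gcd(a, 70) > 1:
  gcd(2, 70) = 2, gcd(4, 70) = 2, gcd(5, 70) = 5, gcd(6, 70) = 2, gcd(7, 70) = 7, gcd(8, 70) = 2, gcd(10, 70) = 10, gcd(12, 70) = 2, gcd(14, 70) = 14, gcd(15, 70) = 5, gcd(16, 70) = 2, gcd(18, 70) = 2, gcd(20, 70) = 10, gcd(21, 70) = 7, gcd(22, 70) = 2, gcd(24, 70) = 2, gcd(25, 70) = 5, gcd(26, 70) = 2, gcd(28, 70) = 14, gcd(30, 70) = 10, gcd(32, 70) = 2, gcd(34, 70) = 2, gcd(35, 70) = 35, gcd(36, 70) = 2, gcd(38, 70) = 2, gcd(40, 70) = 10, gcd(42, 70) = 14, gcd(44, 70) = 2, gcd(45, 70) = 5, gcd(46, 70) = 2, gcd(48, 70) = 2, gcd(49, 70) = 7, gcd(50, 70) = 10, gcd(52, 70) = 2, gcd(54, 70) = 2, gcd(55, 70) = 5, gcd(56, 70) = 14, gcd(58, 70) = 2, gcd(60, 70) = 10, gcd(62, 70) = 2, gcd(63, 70) = 7, gcd(64, 70) = 2, gcd(65, 70) = 5, gcd(66, 70) = 2, gcd(68, 70) = 2.
All other a ∈ {1, ..., 69} have gcd(a, 70) = 1 and are units. So the nonzero zero-divisors are exactly the 45 values of a appearing in this scan.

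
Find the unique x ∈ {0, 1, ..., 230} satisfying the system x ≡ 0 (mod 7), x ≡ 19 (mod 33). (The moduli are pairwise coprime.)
The moduli 7, 33 are pairwise coprime, so by the CRT there is a unique solution mod 7·33 = 231.
Solve by successive substitution. Start with x ≡ 0 (mod 7).
  Combine with x ≡ 19 (mod 33): write x = 7·t and require 7·t ≡ 19 (mod 33). Since 7^(−1) ≡ 19 (mod 33), t ≡ 19·19 ≡ 31 (mod 33). So x ≡ 7·31 = 217 (mod 231).
Unique solution in [0, 231): x = 217.

Final answer: x ≡ 217 (mod 231); the representative in [0, 231) is 217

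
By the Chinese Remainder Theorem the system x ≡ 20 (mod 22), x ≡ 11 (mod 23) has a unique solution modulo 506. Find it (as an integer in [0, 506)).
The moduli 22, 23 are pairwise coprime, so by the CRT there is a unique solution mod 22·23 = 506.
Solve by successive substitution. Start with x ≡ 20 (mod 22).
  Combine with x ≡ 11 (mod 23): write x = 20 + 22·t and require 20 + 22·t ≡ 11 (mod 23), i.e. 22·t ≡ 11 − 20 ≡ 14 (mod 23). Since 22^(−1) ≡ 22 (mod 23), t ≡ 22·14 ≡ 9 (mod 23). So x ≡ 20 + 22·9 = 218 (mod 506).
Unique solution in [0, 506): x = 218.

Final answer: x ≡ 218 (mod 506); the representative in [0, 506) is 218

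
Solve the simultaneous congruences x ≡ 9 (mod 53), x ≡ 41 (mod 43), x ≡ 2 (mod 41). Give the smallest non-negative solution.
x ≡ 10662 (mod 93439); the representative in [0, 93439) is 10662

The moduli 53, 43, 41 are pairwise coprime, so by the CRT there is a unique solution mod 53·43·41 = 93439.
Solve by successive substitution. Start with x ≡ 9 (mod 53).
  Combine with x ≡ 41 (mod 43): write x = 9 + 53·t and require 9 + 53·t ≡ 41 (mod 43), i.e. 53·t ≡ 41 − 9 ≡ 32 (mod 43). Since 53^(−1) ≡ 13 (mod 43) (53 ≡ 10 (mod 43)), t ≡ 13·32 ≡ 29 (mod 43). So x ≡ 9 + 53·29 = 1546 (mod 2279).
  Combine with x ≡ 2 (mod 41): write x = 1546 + 2279·t and require 1546 + 2279·t ≡ 2 (mod 41), i.e. 2279·t ≡ 2 − 1546 ≡ 14 (mod 41). Since 2279^(−1) ≡ 12 (mod 41) (2279 ≡ 24 (mod 41)), t ≡ 12·14 ≡ 4 (mod 41). So x ≡ 1546 + 2279·4 = 10662 (mod 93439).
Unique solution in [0, 93439): x = 10662.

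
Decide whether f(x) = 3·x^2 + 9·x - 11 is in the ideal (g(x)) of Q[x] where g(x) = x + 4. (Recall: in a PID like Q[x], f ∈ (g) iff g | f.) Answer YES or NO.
NO

In Q[x] the ideal (g) consists of all multiples of g, so f ∈ (g) iff g | f, i.e. iff the remainder of f on division by g is 0. Divide f by g (g is monic, so eliminate the leading term of the running remainder at each step):
  leading term 3·x^2: subtract (3·x)·g(x) = 3·x^2 + 12·x, leaving -3·x - 11
  leading term -3·x: subtract (-3)·g(x) = -3·x - 12, leaving 1
The remainder r(x) = 1 ≠ 0 (and deg r < deg g), so g ∤ f, i.e. f ∉ (g).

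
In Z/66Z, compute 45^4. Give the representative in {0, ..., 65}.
45

Use repeated squaring. Binary(4) = 100. Walk through the bits of the exponent 4 left-to-right: at each bit after the leading one, square the running value, then multiply by 45 if the bit is 1 (always reducing mod 66):
  bit 1 = 1 (leading): start with 45.
  bit 2 = 0: square 45^2 = 2025 ≡ 45 (mod 66).
  bit 3 = 0: square 45^2 = 2025 ≡ 45 (mod 66).
Final value: 45^4 ≡ 45 (mod 66).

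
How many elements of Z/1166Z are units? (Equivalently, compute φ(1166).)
Z/1166Z has φ(1166) = 520 units

An element a ∈ Z/1166Z is a unit iff gcd(a, 1166) = 1, so the number of units is φ(1166). φ is multiplicative, with φ(p^e) = p^e − p^(e−1). Factorise 1166 = 2 · 11 · 53. Then
  φ(1166) = (2 − 1) · (11 − 1) · (53 − 1) = 1 · 10 · 52 = 520.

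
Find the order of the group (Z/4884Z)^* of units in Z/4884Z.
(Z/4884Z)^* consists of the classes a with gcd(a, 4884) = 1, so its order is φ(4884). φ is multiplicative, with φ(p^e) = p^e − p^(e−1). Factorise 4884 = 2^2 · 3 · 11 · 37. Then
  φ(4884) = (2^2 − 2^1) · (3 − 1) · (11 − 1) · (37 − 1) = 2 · 2 · 10 · 36 = 1440.
Thus |(Z/4884Z)^*| = 1440.

Final answer: |(Z/4884Z)^*| = 1440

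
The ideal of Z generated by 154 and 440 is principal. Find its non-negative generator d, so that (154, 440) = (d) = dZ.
In the PID Z, (a, b) is generated by gcd(a, b). Compute gcd(440, 154) with the extended Euclidean algorithm, tracking rows (r, s, t) with s·440 + t·154 = r:
  row A: (440, 1, 0)   [1·440 + 0·154 = 440]
  row B: (154, 0, 1)   [0·440 + 1·154 = 154]
  440 = 2·154 + 132   → row C = row A − 2·row B = (132, 1, −2)   [check: 1·440 − 2·154 = 132]
  154 = 1·132 + 22   → row D = row B − 1·row C = (22, −1, 3)   [check: −1·440 + 3·154 = 22]
  132 = 6·22 + 0   → remainder 0, stop. gcd = 22 (last nonzero row D).
So gcd(154, 440) = 22, with Bézout identity −1·440 + 3·154 = 22. Containment (⊇): the Bézout identity exhibits 22 as an element of (154, 440), giving (22) ⊆ (154, 440). Containment (⊆): since 22 | 154 and 22 | 440 (154 = 22·7, 440 = 22·20), every Z-linear combination of 154 and 440 is divisible by 22, so (154, 440) ⊆ (22). Therefore (154, 440) = (22), d = 22.

Final answer: (154, 440) = (22); d = 22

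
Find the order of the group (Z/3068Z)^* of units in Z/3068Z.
|(Z/3068Z)^*| = 1392

(Z/3068Z)^* consists of the classes a with gcd(a, 3068) = 1, so its order is φ(3068). φ is multiplicative, with φ(p^e) = p^e − p^(e−1). Factorise 3068 = 2^2 · 13 · 59. Then
  φ(3068) = (2^2 − 2^1) · (13 − 1) · (59 − 1) = 2 · 12 · 58 = 1392.
Thus |(Z/3068Z)^*| = 1392.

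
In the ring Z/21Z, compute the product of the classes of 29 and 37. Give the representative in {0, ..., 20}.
Reduce the factors first: 29 ≡ 8, 37 ≡ 16 (mod 21), so 29 · 37 ≡ 8 · 16 (mod 21). 8 · 16 = 128. Dividing by 21: 128 = 6·21 + 2. So (29 · 37) mod 21 = 2.

Final answer: 2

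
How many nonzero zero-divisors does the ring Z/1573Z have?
In Z/1573Z each nonzero element is either a unit (gcd with 1573 is 1) or a zero-divisor (gcd > 1). The number of units is φ(1573): factorise 1573 = 11^2 · 13, so φ(1573) = (11^2 − 11^1) · (13 − 1) = 110 · 12 = 1320. The nonzero elements number 1573 − 1 = 1572. Hence the nonzero zero-divisors number 1572 − 1320 = 252.

Final answer: Z/1573Z has 252 nonzero zero-divisors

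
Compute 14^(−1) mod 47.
14^(−1) ≡ 37 (mod 47)

Apply the extended Euclidean algorithm to (47, 14), tracking rows (r, s, t) with s·47 + t·14 = r. Each division r_prev = q·r_cur + r_new produces the new row as (previous row) − q·(current row):
  row A: (47, 1, 0)   [1·47 + 0·14 = 47]
  row B: (14, 0, 1)   [0·47 + 1·14 = 14]
  47 = 3·14 + 5   → row C = row A − 3·row B = (5, 1, −3)   [check: 1·47 − 3·14 = 5]
  14 = 2·5 + 4   → row D = row B − 2·row C = (4, −2, 7)   [check: −2·47 + 7·14 = 4]
  5 = 1·4 + 1   → row E = row C − 1·row D = (1, 3, −10)   [check: 3·47 − 10·14 = 1]
  4 = 4·1 + 0   → remainder 0, stop. gcd = 1 (last nonzero row E).
The gcd is 1, so 14 is invertible mod 47. The last nonzero row gives 3·47 − 10·14 = 1, so t = −10. So 14^(−1) ≡ −10 ≡ 37 (mod 47). Verify: 14 · 37 = 518 ≡ 1 (mod 47). ✓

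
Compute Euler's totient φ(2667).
φ is multiplicative, with φ(p^e) = p^e − p^(e−1). Factorise 2667 = 3 · 7 · 127. Then
  φ(2667) = (3 − 1) · (7 − 1) · (127 − 1) = 2 · 6 · 126 = 1512.

Final answer: φ(2667) = 1512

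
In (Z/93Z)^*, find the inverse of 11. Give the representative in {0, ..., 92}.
11^(−1) ≡ 17 (mod 93)

Apply the extended Euclidean algorithm to (93, 11), tracking rows (r, s, t) with s·93 + t·11 = r. Each division r_prev = q·r_cur + r_new produces the new row as (previous row) − q·(current row):
  row A: (93, 1, 0)   [1·93 + 0·11 = 93]
  row B: (11, 0, 1)   [0·93 + 1·11 = 11]
  93 = 8·11 + 5   → row C = row A − 8·row B = (5, 1, −8)   [check: 1·93 − 8·11 = 5]
  11 = 2·5 + 1   → row D = row B − 2·row C = (1, −2, 17)   [check: −2·93 + 17·11 = 1]
  5 = 5·1 + 0   → remainder 0, stop. gcd = 1 (last nonzero row D).
The gcd is 1, so 11 is invertible mod 93. The last nonzero row gives −2·93 + 17·11 = 1, so t = 17. So 11^(−1) ≡ 17 (mod 93). Verify: 11 · 17 = 187 ≡ 1 (mod 93). ✓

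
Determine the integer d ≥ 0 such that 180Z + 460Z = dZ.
In the PID Z, (a, b) is generated by gcd(a, b). Compute gcd(460, 180) with the extended Euclidean algorithm, tracking rows (r, s, t) with s·460 + t·180 = r:
  row A: (460, 1, 0)   [1·460 + 0·180 = 460]
  row B: (180, 0, 1)   [0·460 + 1·180 = 180]
  460 = 2·180 + 100   → row C = row A − 2·row B = (100, 1, −2)   [check: 1·460 − 2·180 = 100]
  180 = 1·100 + 80   → row D = row B − 1·row C = (80, −1, 3)   [check: −1·460 + 3·180 = 80]
  100 = 1·80 + 20   → row E = row C − 1·row D = (20, 2, −5)   [check: 2·460 − 5·180 = 20]
  80 = 4·20 + 0   → remainder 0, stop. gcd = 20 (last nonzero row E).
So gcd(180, 460) = 20, with Bézout identity 2·460 − 5·180 = 20. Containment (⊇): the Bézout identity exhibits 20 as an element of (180, 460), giving (20) ⊆ (180, 460). Containment (⊆): since 20 | 180 and 20 | 460 (180 = 20·9, 460 = 20·23), every Z-linear combination of 180 and 460 is divisible by 20, so (180, 460) ⊆ (20). Therefore (180, 460) = (20), d = 20.

Final answer: (180, 460) = (20); d = 20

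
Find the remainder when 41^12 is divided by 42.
1

Use repeated squaring. Binary(12) = 1100. Walk through the bits of the exponent 12 left-to-right: at each bit after the leading one, square the running value, then multiply by 41 if the bit is 1 (always reducing mod 42):
  bit 1 = 1 (leading): start with 41.
  bit 2 = 1: square 41^2 = 1681 ≡ 1; bit is 1, so multiply 1·41 = 41 (mod 42).
  bit 3 = 0: square 41^2 = 1681 ≡ 1 (mod 42).
  bit 4 = 0: square 1^2 = 1 (mod 42).
Final value: 41^12 ≡ 1 (mod 42).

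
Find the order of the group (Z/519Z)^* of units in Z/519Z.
|(Z/519Z)^*| = 344

(Z/519Z)^* consists of the classes a with gcd(a, 519) = 1, so its order is φ(519). φ is multiplicative, with φ(p^e) = p^e − p^(e−1). Factorise 519 = 3 · 173. Then
  φ(519) = (3 − 1) · (173 − 1) = 2 · 172 = 344.
Thus |(Z/519Z)^*| = 344.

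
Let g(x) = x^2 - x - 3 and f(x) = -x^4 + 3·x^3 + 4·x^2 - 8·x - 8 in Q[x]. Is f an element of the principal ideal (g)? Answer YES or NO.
In Q[x] the ideal (g) consists of all multiples of g, so f ∈ (g) iff g | f, i.e. iff the remainder of f on division by g is 0. Divide f by g (g is monic, so eliminate the leading term of the running remainder at each step):
  leading term -x^4: subtract (-x^2)·g(x) = -x^4 + x^3 + 3·x^2, leaving 2·x^3 + x^2 - 8·x - 8
  leading term 2·x^3: subtract (2·x)·g(x) = 2·x^3 - 2·x^2 - 6·x, leaving 3·x^2 - 2·x - 8
  leading term 3·x^2: subtract (3)·g(x) = 3·x^2 - 3·x - 9, leaving x + 1
The remainder r(x) = x + 1 ≠ 0 (and deg r < deg g), so g ∤ f, i.e. f ∉ (g).

Final answer: NO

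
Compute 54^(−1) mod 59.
54^(−1) ≡ 47 (mod 59)

Apply the extended Euclidean algorithm to (59, 54), tracking rows (r, s, t) with s·59 + t·54 = r. Each division r_prev = q·r_cur + r_new produces the new row as (previous row) − q·(current row):
  row A: (59, 1, 0)   [1·59 + 0·54 = 59]
  row B: (54, 0, 1)   [0·59 + 1·54 = 54]
  59 = 1·54 + 5   → row C = row A − 1·row B = (5, 1, −1)   [check: 1·59 − 1·54 = 5]
  54 = 10·5 + 4   → row D = row B − 10·row C = (4, −10, 11)   [check: −10·59 + 11·54 = 4]
  5 = 1·4 + 1   → row E = row C − 1·row D = (1, 11, −12)   [check: 11·59 − 12·54 = 1]
  4 = 4·1 + 0   → remainder 0, stop. gcd = 1 (last nonzero row E).
The gcd is 1, so 54 is invertible mod 59. The last nonzero row gives 11·59 − 12·54 = 1, so t = −12. So 54^(−1) ≡ −12 ≡ 47 (mod 59). Verify: 54 · 47 = 2538 ≡ 1 (mod 59). ✓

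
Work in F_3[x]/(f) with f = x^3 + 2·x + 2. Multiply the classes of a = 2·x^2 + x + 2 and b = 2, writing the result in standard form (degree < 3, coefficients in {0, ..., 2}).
Multiply as integer polynomials: a · b = 4·x^2 + 2·x + 4. Reducing coefficients mod 3: a · b ≡ x^2 + 2·x + 1. This already has degree < 3, so no reduction by f is needed. Hence a · b ≡ x^2 + 2·x + 1 in F_3[x]/(f).

Final answer: a · b ≡ x^2 + 2·x + 1 (mod f(x))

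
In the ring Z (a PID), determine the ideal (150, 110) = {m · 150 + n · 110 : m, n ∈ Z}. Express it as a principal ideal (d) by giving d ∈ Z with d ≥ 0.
In the PID Z, (a, b) is generated by gcd(a, b). Compute gcd(150, 110) with the extended Euclidean algorithm, tracking rows (r, s, t) with s·150 + t·110 = r:
  row A: (150, 1, 0)   [1·150 + 0·110 = 150]
  row B: (110, 0, 1)   [0·150 + 1·110 = 110]
  150 = 1·110 + 40   → row C = row A − 1·row B = (40, 1, −1)   [check: 1·150 − 1·110 = 40]
  110 = 2·40 + 30   → row D = row B − 2·row C = (30, −2, 3)   [check: −2·150 + 3·110 = 30]
  40 = 1·30 + 10   → row E = row C − 1·row D = (10, 3, −4)   [check: 3·150 − 4·110 = 10]
  30 = 3·10 + 0   → remainder 0, stop. gcd = 10 (last nonzero row E).
So gcd(150, 110) = 10, with Bézout identity 3·150 − 4·110 = 10. Containment (⊇): the Bézout identity exhibits 10 as an element of (150, 110), giving (10) ⊆ (150, 110). Containment (⊆): since 10 | 150 and 10 | 110 (150 = 10·15, 110 = 10·11), every Z-linear combination of 150 and 110 is divisible by 10, so (150, 110) ⊆ (10). Therefore (150, 110) = (10), d = 10.

Final answer: (150, 110) = (10); d = 10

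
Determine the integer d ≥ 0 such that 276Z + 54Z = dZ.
(276, 54) = (6); d = 6

In the PID Z, (a, b) is generated by gcd(a, b). Compute gcd(276, 54) with the extended Euclidean algorithm, tracking rows (r, s, t) with s·276 + t·54 = r:
  row A: (276, 1, 0)   [1·276 + 0·54 = 276]
  row B: (54, 0, 1)   [0·276 + 1·54 = 54]
  276 = 5·54 + 6   → row C = row A − 5·row B = (6, 1, −5)   [check: 1·276 − 5·54 = 6]
  54 = 9·6 + 0   → remainder 0, stop. gcd = 6 (last nonzero row C).
So gcd(276, 54) = 6, with Bézout identity 1·276 − 5·54 = 6. Containment (⊇): the Bézout identity exhibits 6 as an element of (276, 54), giving (6) ⊆ (276, 54). Containment (⊆): since 6 | 276 and 6 | 54 (276 = 6·46, 54 = 6·9), every Z-linear combination of 276 and 54 is divisible by 6, so (276, 54) ⊆ (6). Therefore (276, 54) = (6), d = 6.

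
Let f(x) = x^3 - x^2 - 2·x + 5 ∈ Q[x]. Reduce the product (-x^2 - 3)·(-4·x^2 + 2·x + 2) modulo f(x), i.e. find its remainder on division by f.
First multiply in Q[x] without reducing: a · b = 4·x^4 - 2·x^3 + 10·x^2 - 6·x - 6. Now divide by f(x) = x^3 - x^2 - 2·x + 5, eliminating the leading term at each step:
  leading term 4·x^4: subtract (4·x)·f(x) = 4·x^4 - 4·x^3 - 8·x^2 + 20·x, leaving 2·x^3 + 18·x^2 - 26·x - 6
  leading term 2·x^3: subtract (2)·f(x) = 2·x^3 - 2·x^2 - 4·x + 10, leaving 20·x^2 - 22·x - 16
The degree is now < 3, so this is the remainder. Hence a · b ≡ 20·x^2 - 22·x - 16 in Q[x]/(f).

Final answer: a · b ≡ 20·x^2 - 22·x - 16 (mod f(x))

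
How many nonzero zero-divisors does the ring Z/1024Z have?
Z/1024Z has 511 nonzero zero-divisors

In Z/1024Z each nonzero element is either a unit (gcd with 1024 is 1) or a zero-divisor (gcd > 1). The number of units is φ(1024): factorise 1024 = 2^10, so φ(1024) = (2^10 − 2^9) = 512 = 512. The nonzero elements number 1024 − 1 = 1023. Hence the nonzero zero-divisors number 1023 − 512 = 511.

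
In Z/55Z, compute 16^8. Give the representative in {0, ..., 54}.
Use repeated squaring. Binary(8) = 1000. Walk through the bits of the exponent 8 left-to-right: at each bit after the leading one, square the running value, then multiply by 16 if the bit is 1 (always reducing mod 55):
  bit 1 = 1 (leading): start with 16.
  bit 2 = 0: square 16^2 = 256 ≡ 36 (mod 55).
  bit 3 = 0: square 36^2 = 1296 ≡ 31 (mod 55).
  bit 4 = 0: square 31^2 = 961 ≡ 26 (mod 55).
Final value: 16^8 ≡ 26 (mod 55).

Final answer: 26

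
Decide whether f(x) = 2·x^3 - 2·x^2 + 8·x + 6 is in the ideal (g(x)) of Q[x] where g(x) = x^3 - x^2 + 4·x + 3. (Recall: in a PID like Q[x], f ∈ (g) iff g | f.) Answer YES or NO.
YES

In Q[x] the ideal (g) consists of all multiples of g, so f ∈ (g) iff g | f, i.e. iff the remainder of f on division by g is 0. Divide f by g (g is monic, so eliminate the leading term of the running remainder at each step):
  leading term 2·x^3: subtract (2)·g(x) = 2·x^3 - 2·x^2 + 8·x + 6, leaving 0
The remainder is 0, so f(x) = g(x) · h(x) with h(x) = 2. Hence g | f, i.e. f ∈ (g).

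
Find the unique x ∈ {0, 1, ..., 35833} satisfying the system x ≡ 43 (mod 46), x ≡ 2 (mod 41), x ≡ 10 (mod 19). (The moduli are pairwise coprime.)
The moduli 46, 41, 19 are pairwise coprime, so by the CRT there is a unique solution mod 46·41·19 = 35834.
Solve by successive substitution. Start with x ≡ 43 (mod 46).
  Combine with x ≡ 2 (mod 41): write x = 43 + 46·t and require 43 + 46·t ≡ 2 (mod 41), i.e. 46·t ≡ 2 − 43 ≡ 0 (mod 41). Since 46^(−1) ≡ 33 (mod 41) (46 ≡ 5 (mod 41)), t ≡ 33·0 ≡ 0 (mod 41). So x ≡ 43 + 46·0 = 43 (mod 1886).
  Combine with x ≡ 10 (mod 19): write x = 43 + 1886·t and require 43 + 1886·t ≡ 10 (mod 19), i.e. 1886·t ≡ 10 − 43 ≡ 5 (mod 19). Since 1886^(−1) ≡ 4 (mod 19) (1886 ≡ 5 (mod 19)), t ≡ 4·5 ≡ 1 (mod 19). So x ≡ 43 + 1886·1 = 1929 (mod 35834).
Unique solution in [0, 35834): x = 1929.

Final answer: x ≡ 1929 (mod 35834); the representative in [0, 35834) is 1929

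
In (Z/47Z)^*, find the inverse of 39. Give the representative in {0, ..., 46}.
Apply the extended Euclidean algorithm to (47, 39), tracking rows (r, s, t) with s·47 + t·39 = r. Each division r_prev = q·r_cur + r_new produces the new row as (previous row) − q·(current row):
  row A: (47, 1, 0)   [1·47 + 0·39 = 47]
  row B: (39, 0, 1)   [0·47 + 1·39 = 39]
  47 = 1·39 + 8   → row C = row A − 1·row B = (8, 1, −1)   [check: 1·47 − 1·39 = 8]
  39 = 4·8 + 7   → row D = row B − 4·row C = (7, −4, 5)   [check: −4·47 + 5·39 = 7]
  8 = 1·7 + 1   → row E = row C − 1·row D = (1, 5, −6)   [check: 5·47 − 6·39 = 1]
  7 = 7·1 + 0   → remainder 0, stop. gcd = 1 (last nonzero row E).
The gcd is 1, so 39 is invertible mod 47. The last nonzero row gives 5·47 − 6·39 = 1, so t = −6. So 39^(−1) ≡ −6 ≡ 41 (mod 47). Verify: 39 · 41 = 1599 ≡ 1 (mod 47). ✓

Final answer: 39^(−1) ≡ 41 (mod 47)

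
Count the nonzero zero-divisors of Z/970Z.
Z/970Z has 585 nonzero zero-divisors

In Z/970Z each nonzero element is either a unit (gcd with 970 is 1) or a zero-divisor (gcd > 1). The number of units is φ(970): factorise 970 = 2 · 5 · 97, so φ(970) = (2 − 1) · (5 − 1) · (97 − 1) = 1 · 4 · 96 = 384. The nonzero elements number 970 − 1 = 969. Hence the nonzero zero-divisors number 969 − 384 = 585.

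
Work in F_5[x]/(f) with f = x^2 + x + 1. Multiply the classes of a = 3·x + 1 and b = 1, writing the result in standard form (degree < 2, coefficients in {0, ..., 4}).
a · b ≡ 3·x + 1 (mod f(x))

Multiply as integer polynomials: a · b = 3·x + 1. Reducing coefficients mod 5: a · b ≡ 3·x + 1. This already has degree < 2, so no reduction by f is needed. Hence a · b ≡ 3·x + 1 in F_5[x]/(f).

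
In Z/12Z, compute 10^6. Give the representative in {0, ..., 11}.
Use repeated squaring. Binary(6) = 110. Walk through the bits of the exponent 6 left-to-right: at each bit after the leading one, square the running value, then multiply by 10 if the bit is 1 (always reducing mod 12):
  bit 1 = 1 (leading): start with 10.
  bit 2 = 1: square 10^2 = 100 ≡ 4; bit is 1, so multiply 4·10 = 40 ≡ 4 (mod 12).
  bit 3 = 0: square 4^2 = 16 ≡ 4 (mod 12).
Final value: 10^6 ≡ 4 (mod 12).

Final answer: 4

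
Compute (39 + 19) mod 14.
Reduce the summands first: 39 ≡ 11, 19 ≡ 5 (mod 14), so 39 + 19 ≡ 11 + 5 (mod 14). 11 + 5 = 16; 16 = 1·14 + 2, so (39 + 19) mod 14 = 2.

Final answer: 2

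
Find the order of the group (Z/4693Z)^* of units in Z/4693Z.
(Z/4693Z)^* consists of the classes a with gcd(a, 4693) = 1, so its order is φ(4693). φ is multiplicative, with φ(p^e) = p^e − p^(e−1). Factorise 4693 = 13 · 19^2. Then
  φ(4693) = (13 − 1) · (19^2 − 19^1) = 12 · 342 = 4104.
Thus |(Z/4693Z)^*| = 4104.

Final answer: |(Z/4693Z)^*| = 4104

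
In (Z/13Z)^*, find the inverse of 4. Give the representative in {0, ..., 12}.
Apply the extended Euclidean algorithm to (13, 4), tracking rows (r, s, t) with s·13 + t·4 = r. Each division r_prev = q·r_cur + r_new produces the new row as (previous row) − q·(current row):
  row A: (13, 1, 0)   [1·13 + 0·4 = 13]
  row B: (4, 0, 1)   [0·13 + 1·4 = 4]
  13 = 3·4 + 1   → row C = row A − 3·row B = (1, 1, −3)   [check: 1·13 − 3·4 = 1]
  4 = 4·1 + 0   → remainder 0, stop. gcd = 1 (last nonzero row C).
The gcd is 1, so 4 is invertible mod 13. The last nonzero row gives 1·13 − 3·4 = 1, so t = −3. So 4^(−1) ≡ −3 ≡ 10 (mod 13). Verify: 4 · 10 = 40 ≡ 1 (mod 13). ✓

Final answer: 4^(−1) ≡ 10 (mod 13)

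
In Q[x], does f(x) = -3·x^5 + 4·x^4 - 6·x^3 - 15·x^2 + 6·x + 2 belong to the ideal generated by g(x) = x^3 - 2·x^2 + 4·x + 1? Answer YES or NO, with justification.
In Q[x] the ideal (g) consists of all multiples of g, so f ∈ (g) iff g | f, i.e. iff the remainder of f on division by g is 0. Divide f by g (g is monic, so eliminate the leading term of the running remainder at each step):
  leading term -3·x^5: subtract (-3·x^2)·g(x) = -3·x^5 + 6·x^4 - 12·x^3 - 3·x^2, leaving -2·x^4 + 6·x^3 - 12·x^2 + 6·x + 2
  leading term -2·x^4: subtract (-2·x)·g(x) = -2·x^4 + 4·x^3 - 8·x^2 - 2·x, leaving 2·x^3 - 4·x^2 + 8·x + 2
  leading term 2·x^3: subtract (2)·g(x) = 2·x^3 - 4·x^2 + 8·x + 2, leaving 0
The remainder is 0, so f(x) = g(x) · h(x) with h(x) = -3·x^2 - 2·x + 2. Hence g | f, i.e. f ∈ (g).

Final answer: YES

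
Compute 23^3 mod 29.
16

Use repeated squaring. Binary(3) = 11. Walk through the bits of the exponent 3 left-to-right: at each bit after the leading one, square the running value, then multiply by 23 if the bit is 1 (always reducing mod 29):
  bit 1 = 1 (leading): start with 23.
  bit 2 = 1: square 23^2 = 529 ≡ 7; bit is 1, so multiply 7·23 = 161 ≡ 16 (mod 29).
Final value: 23^3 ≡ 16 (mod 29).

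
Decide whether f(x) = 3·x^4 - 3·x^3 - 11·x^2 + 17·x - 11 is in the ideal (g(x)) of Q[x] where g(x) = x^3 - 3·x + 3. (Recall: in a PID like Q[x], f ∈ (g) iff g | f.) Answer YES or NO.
In Q[x] the ideal (g) consists of all multiples of g, so f ∈ (g) iff g | f, i.e. iff the remainder of f on division by g is 0. Divide f by g (g is monic, so eliminate the leading term of the running remainder at each step):
  leading term 3·x^4: subtract (3·x)·g(x) = 3·x^4 - 9·x^2 + 9·x, leaving -3·x^3 - 2·x^2 + 8·x - 11
  leading term -3·x^3: subtract (-3)·g(x) = -3·x^3 + 9·x - 9, leaving -2·x^2 - x - 2
The remainder r(x) = -2·x^2 - x - 2 ≠ 0 (and deg r < deg g), so g ∤ f, i.e. f ∉ (g).

Final answer: NO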